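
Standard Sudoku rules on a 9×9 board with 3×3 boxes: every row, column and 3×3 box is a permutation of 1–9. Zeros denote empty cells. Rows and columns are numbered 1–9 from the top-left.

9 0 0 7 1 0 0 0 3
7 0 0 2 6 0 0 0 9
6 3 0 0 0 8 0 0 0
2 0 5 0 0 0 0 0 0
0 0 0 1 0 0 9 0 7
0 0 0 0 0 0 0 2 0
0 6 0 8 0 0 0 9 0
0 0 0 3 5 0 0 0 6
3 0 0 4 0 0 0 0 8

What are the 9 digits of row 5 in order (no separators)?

486132957

row 2, column 6 = 3: in row 2, 3 can only go here (every other open cell in that row sees a 3).
row 7, column 7 = 3: in row 7, 3 can only go here (every other open cell in that row sees a 3).
row 9, column 6 = 6: in row 9, 6 can only go here (every other open cell in that row sees a 6).
row 7, column 1 = 5: in column 1, 5 can only go here (every other open cell in that column sees a 5).
Singles propagation stalls; row 5, column 6 is still open with candidates {2,4,5}.
  Try row 5, column 6 = 4: this forces row 1, column 6=5, row 3, column 4=9, row 3, column 5=4, row 4, column 4=6, row 5, column 1=8; then row 5, column 2 has no candidate left — contradiction.
  Try row 5, column 6 = 5: this forces row 1, column 6=4, row 3, column 5=9, row 3, column 4=5, row 5, column 5=2, row 7, column 5=7; then row 9, column 5 has no candidate left — contradiction.
So row 5, column 6 = 2.
row 5, column 8 = 5: in row 5, 5 can only go here (every other open cell in that row sees a 5).
row 5, column 3 = 6: in row 5, 6 can only go here (every other open cell in that row sees a 6).
row 5, column 5 = 3: in row 5, 3 can only go here (every other open cell in that row sees a 3).
row 4, column 8 = 3 (hidden single in row 4).
row 6, column 3 = 3 (hidden single in row 6).
row 9, column 7 = 5 (hidden single in row 9).
row 2, column 2 = 5 (hidden single in row 2).
row 1, column 6 = 5 (hidden single in row 1).
row 3, column 4 = 9 (sole candidate).
row 3, column 5 = 4 (sole candidate).
row 4, column 4 = 6 (sole candidate).
row 6, column 4 = 5 (sole candidate).
row 3, column 9 = 5 (hidden single in row 3).
row 6, column 7 = 6 (hidden single in row 6).
row 1, column 8 = 6 (hidden single in row 1).
row 2, column 8 = 8 (hidden single in column 8).
row 4, column 7 = 8 (hidden single in column 7).
row 6, column 5 = 8 (hidden single in column 5).
row 8, column 8 = 4 (hidden single in column 8).
row 7, column 3 = 4 (hidden single in row 7).
row 2, column 3 = 1 (sole candidate).
row 2, column 7 = 4 (sole candidate).
row 3, column 3 = 2 (sole candidate).
row 1, column 3 = 8 (sole candidate).
row 1, column 7 = 2 (sole candidate).
row 1, column 2 = 4 (sole candidate).
row 5, column 2 = 8: row 5 has {1,2,3,5,6,7,9}; col 2 has {3,4,5,6}; box has {2,3,5,6} → only 8 remains.
row 5, column 1 = 4: row 5 has {1,2,3,5,6,7,8,9}; col 1 has {2,3,5,6,7,9}; box has {2,3,5,6,8} → only 4 remains.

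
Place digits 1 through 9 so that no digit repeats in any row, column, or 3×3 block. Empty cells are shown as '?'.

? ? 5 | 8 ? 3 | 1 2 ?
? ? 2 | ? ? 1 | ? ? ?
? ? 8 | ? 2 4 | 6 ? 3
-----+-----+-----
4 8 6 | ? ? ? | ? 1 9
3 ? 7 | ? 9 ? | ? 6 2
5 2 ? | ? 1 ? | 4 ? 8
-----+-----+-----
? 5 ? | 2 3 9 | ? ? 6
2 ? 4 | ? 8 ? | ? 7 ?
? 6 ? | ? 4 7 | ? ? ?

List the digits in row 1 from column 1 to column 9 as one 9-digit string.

945863127

row 5, column 2 = 1 (sole candidate).
row 5, column 7 = 5 (sole candidate).
row 6, column 3 = 9 (sole candidate).
row 6, column 6 = 6 (sole candidate).
row 6, column 8 = 3 (sole candidate).
row 7, column 3 = 1 (sole candidate).
row 7, column 7 = 8 (sole candidate).
row 7, column 8 = 4 (sole candidate).
row 8, column 6 = 5 (sole candidate).
row 8, column 9 = 1 (sole candidate).
row 9, column 3 = 3 (sole candidate).
row 9, column 4 = 1 (sole candidate).
row 9, column 9 = 5 (sole candidate).
row 4, column 6 = 2 (sole candidate).
row 4, column 7 = 7 (sole candidate).
row 5, column 4 = 4 (sole candidate).
row 5, column 6 = 8 (sole candidate).
row 6, column 4 = 7 (sole candidate).
row 7, column 1 = 7 (sole candidate).
row 8, column 2 = 9 (sole candidate).
row 8, column 4 = 6 (sole candidate).
row 8, column 7 = 3 (sole candidate).
row 9, column 1 = 8 (sole candidate).
row 9, column 8 = 9 (sole candidate).
row 2, column 7 = 9 (sole candidate).
row 3, column 2 = 7 (sole candidate).
row 3, column 8 = 5 (sole candidate).
row 4, column 5 = 5 (sole candidate).
row 9, column 7 = 2 (sole candidate).
row 1, column 2 = 4: row 1 has {1,2,3,5,8}; col 2 has {1,2,5,6,7,8,9}; box has {2,5,7,8} → only 4 remains.
row 1, column 9 = 7: row 1 has {1,2,3,4,5,8}; col 9 has {1,2,3,5,6,8,9}; box has {1,2,3,5,6,9} → only 7 remains.
row 2, column 1 = 6 (sole candidate).
row 2, column 2 = 3 (sole candidate).
row 2, column 4 = 5 (sole candidate).
row 2, column 5 = 7 (sole candidate).
row 2, column 8 = 8 (sole candidate).
row 2, column 9 = 4 (sole candidate).
row 3, column 4 = 9 (sole candidate).
row 4, column 4 = 3 (sole candidate).
row 1, column 1 = 9: row 1 has {1,2,3,4,5,7,8}; col 1 has {2,3,4,5,6,7,8}; box has {2,3,4,5,6,7,8} → only 9 remains.
row 1, column 5 = 6: row 1 has {1,2,3,4,5,7,8,9}; col 5 has {1,2,3,4,5,7,8,9}; box has {1,2,3,4,5,7,8,9} → only 6 remains.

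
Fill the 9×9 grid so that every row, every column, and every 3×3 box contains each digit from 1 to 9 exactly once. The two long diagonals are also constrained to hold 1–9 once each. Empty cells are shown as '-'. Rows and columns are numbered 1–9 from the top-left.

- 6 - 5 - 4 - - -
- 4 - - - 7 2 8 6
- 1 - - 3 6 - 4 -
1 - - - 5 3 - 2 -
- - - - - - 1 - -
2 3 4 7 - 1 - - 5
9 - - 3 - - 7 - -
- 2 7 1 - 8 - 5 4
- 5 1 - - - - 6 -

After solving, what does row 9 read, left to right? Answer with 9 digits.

451279863

row 2, column 4 = 9: row 2 has {2,4,6,7,8}; col 4 has {1,3,5,7}; box has {3,4,5,6,7} → only 9 remains.
row 2, column 5 = 1: row 2 has {2,4,6,7,8,9}; col 5 has {3,5}; box has {3,4,5,6,7,9} → only 1 remains.
row 6, column 8 = 9: row 6 has {1,2,3,4,5,7}; col 8 has {2,4,5,6,8}; box has {1,2,5} → only 9 remains.
row 7, column 2 = 8: row 7 has {3,7,9}; col 2 has {1,2,3,4,5,6}; box has {1,2,5,7,9} → only 8 remains.
row 7, column 3 = 6: row 7 has {3,7,8,9}; col 3 has {1,4,7}; box has {1,2,5,7,8,9}; anti-diagonal has {2,3,7,8} → only 6 remains.
row 7, column 8 = 1: row 7 has {3,6,7,8,9}; col 8 has {2,4,5,6,8,9}; box has {4,5,6,7} → only 1 remains.
row 7, column 9 = 2: row 7 has {1,3,6,7,8,9}; col 9 has {4,5,6}; box has {1,4,5,6,7} → only 2 remains.
row 8, column 1 = 3: row 8 has {1,2,4,5,7,8}; col 1 has {1,2,9}; box has {1,2,5,6,7,8,9} → only 3 remains.
row 8, column 7 = 9: row 8 has {1,2,3,4,5,7,8}; col 7 has {1,2,7}; box has {1,2,4,5,6,7} → only 9 remains.
row 9, column 1 = 4: row 9 has {1,5,6}; col 1 has {1,2,3,9}; box has {1,2,3,5,6,7,8,9}; anti-diagonal has {2,3,6,7,8} → only 4 remains.
row 9, column 4 = 2: row 9 has {1,4,5,6}; col 4 has {1,3,5,7,9}; box has {1,3,8} → only 2 remains.
row 9, column 6 = 9: row 9 has {1,2,4,5,6}; col 6 has {1,3,4,6,7,8}; box has {1,2,3,8} → only 9 remains.
row 1, column 1 = 8: row 1 has {4,5,6}; col 1 has {1,2,3,4,9}; box has {1,4,6}; main diagonal has {1,4,5,7} → only 8 remains.
row 1, column 5 = 2: row 1 has {4,5,6,8}; col 5 has {1,3,5}; box has {1,3,4,5,6,7,9} → only 2 remains.
row 1, column 7 = 3: row 1 has {2,4,5,6,8}; col 7 has {1,2,7,9}; box has {2,4,6,8} → only 3 remains.
row 1, column 8 = 7: row 1 has {2,3,4,5,6,8}; col 8 has {1,2,4,5,6,8,9}; box has {2,3,4,6,8} → only 7 remains.
row 2, column 1 = 5: row 2 has {1,2,4,6,7,8,9}; col 1 has {1,2,3,4,8,9}; box has {1,4,6,8} → only 5 remains.
row 2, column 3 = 3: row 2 has {1,2,4,5,6,7,8,9}; col 3 has {1,4,6,7}; box has {1,4,5,6,8} → only 3 remains.
row 3, column 1 = 7: row 3 has {1,3,4,6}; col 1 has {1,2,3,4,5,8,9}; box has {1,3,4,5,6,8} → only 7 remains.
row 3, column 4 = 8: row 3 has {1,3,4,6,7}; col 4 has {1,2,3,5,7,9}; box has {1,2,3,4,5,6,7,9} → only 8 remains.
row 3, column 7 = 5: row 3 has {1,3,4,6,7,8}; col 7 has {1,2,3,7,9}; box has {2,3,4,6,7,8}; anti-diagonal has {2,3,4,6,7,8} → only 5 remains.
row 3, column 9 = 9: row 3 has {1,3,4,5,6,7,8}; col 9 has {2,4,5,6}; box has {2,3,4,5,6,7,8} → only 9 remains.
row 4, column 4 = 6: row 4 has {1,2,3,5}; col 4 has {1,2,3,5,7,8,9}; box has {1,3,5,7}; main diagonal has {1,4,5,7,8} → only 6 remains.
row 5, column 1 = 6: row 5 has {1}; col 1 has {1,2,3,4,5,7,8,9}; box has {1,2,3,4} → only 6 remains.
row 5, column 4 = 4: row 5 has {1,6}; col 4 has {1,2,3,5,6,7,8,9}; box has {1,3,5,6,7} → only 4 remains.
row 5, column 5 = 9: row 5 has {1,4,6}; col 5 has {1,2,3,5}; box has {1,3,4,5,6,7}; main diagonal has {1,4,5,6,7,8}; anti-diagonal has {2,3,4,5,6,7,8} → only 9 remains.
row 5, column 6 = 2: row 5 has {1,4,6,9}; col 6 has {1,3,4,6,7,8,9}; box has {1,3,4,5,6,7,9} → only 2 remains.
row 5, column 8 = 3: row 5 has {1,2,4,6,9}; col 8 has {1,2,4,5,6,7,8,9}; box has {1,2,5,9} → only 3 remains.
row 6, column 5 = 8: row 6 has {1,2,3,4,5,7,9}; col 5 has {1,2,3,5,9}; box has {1,2,3,4,5,6,7,9} → only 8 remains.
row 6, column 7 = 6: row 6 has {1,2,3,4,5,7,8,9}; col 7 has {1,2,3,5,7,9}; box has {1,2,3,5,9} → only 6 remains.
row 7, column 5 = 4: row 7 has {1,2,3,6,7,8,9}; col 5 has {1,2,3,5,8,9}; box has {1,2,3,8,9} → only 4 remains.
row 7, column 6 = 5: row 7 has {1,2,3,4,6,7,8,9}; col 6 has {1,2,3,4,6,7,8,9}; box has {1,2,3,4,8,9} → only 5 remains.
row 8, column 5 = 6: row 8 has {1,2,3,4,5,7,8,9}; col 5 has {1,2,3,4,5,8,9}; box has {1,2,3,4,5,8,9} → only 6 remains.
row 9, column 5 = 7: row 9 has {1,2,4,5,6,9}; col 5 has {1,2,3,4,5,6,8,9}; box has {1,2,3,4,5,6,8,9} → only 7 remains.
row 9, column 7 = 8: row 9 has {1,2,4,5,6,7,9}; col 7 has {1,2,3,5,6,7,9}; box has {1,2,4,5,6,7,9} → only 8 remains.
row 9, column 9 = 3: row 9 has {1,2,4,5,6,7,8,9}; col 9 has {2,4,5,6,9}; box has {1,2,4,5,6,7,8,9}; main diagonal has {1,4,5,6,7,8,9} → only 3 remains.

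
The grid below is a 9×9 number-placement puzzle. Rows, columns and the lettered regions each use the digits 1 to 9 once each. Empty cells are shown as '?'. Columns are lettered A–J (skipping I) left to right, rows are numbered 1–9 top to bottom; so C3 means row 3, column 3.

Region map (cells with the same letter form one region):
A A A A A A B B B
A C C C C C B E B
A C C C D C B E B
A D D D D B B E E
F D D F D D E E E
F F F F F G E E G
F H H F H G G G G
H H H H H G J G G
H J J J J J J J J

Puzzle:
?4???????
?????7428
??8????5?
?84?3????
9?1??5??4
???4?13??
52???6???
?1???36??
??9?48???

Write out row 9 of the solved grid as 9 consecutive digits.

F3 = 4: in row 3, 4 can only go here (every other open cell in that row sees a 4).
G4 = 5: in row 4, 5 can only go here (every other open cell in that row sees a 5).
D5 = 3: in row 5, 3 can only go here (every other open cell in that row sees a 3).
E5 = 2: in row 5, 2 can only go here (every other open cell in that row sees a 2).
J6 = 5: in row 6, 5 can only go here (every other open cell in that row sees a 5).
H6 = 9: in row 6, 9 can only go here (every other open cell in that row sees a 9).
D7 = 1: in row 7, 1 can only go here (every other open cell in that row sees a 1).
C7 = 3: in row 7, 3 can only go here (every other open cell in that row sees a 3).
H7 = 4: in row 7, 4 can only go here (every other open cell in that row sees a 4).
J8 = 2: in row 8, 2 can only go here (every other open cell in that row sees a 2).
A8 = 4: in row 8, 4 can only go here (every other open cell in that row sees a 4).
A9 = 6: in row 9, 6 can only go here (every other open cell in that row sees a 6).
E2 = 1: in region C, 1 can only go here (every other open cell in that region sees a 1).
D3 = 2: in region C, 2 can only go here (every other open cell in that region sees a 2).
A2 = 3: row 2 has {1,2,4,7,8}; col 1 has {4,5,6,9}; region has {4} → only 3 remains.
G9 = 2: in row 9, 2 can only go here (every other open cell in that row sees a 2).
F4 = 2: in region B, 2 can only go here (every other open cell in that region sees a 2).
F1 = 9: row 1 has {4}; col 6 has {1,2,3,4,5,6,7,8}; region has {3,4} → only 9 remains.
D4 = 9: in row 4, 9 can only go here (every other open cell in that row sees a 9).
B2 = 9: in row 2, 9 can only go here (every other open cell in that row sees a 9).
E8 = 9: in row 8, 9 can only go here (every other open cell in that row sees a 9).
B9 = 5: in column 2, 5 can only go here (every other open cell in that column sees a 5).
D9 = 7: row 9 has {2,4,5,6,8,9}; col 4 has {1,2,3,4,9}; region has {2,4,5,6,8,9} → only 7 remains.
B3 = 3: in column 2, 3 can only go here (every other open cell in that column sees a 3).
E1 = 5: in column 5, 5 can only go here (every other open cell in that column sees a 5).
Singles propagation stalls; H9 is still open with candidates {1,3}.
  Try H9 = 3: this forces J9=1, J1=3, H4=1, A4=7, J4=6, A3=1, G1=1, H1=7; then column 8 has no cell left for 6 — contradiction.
So H9 = 1.
J9 = 3: row 9 has {1,2,4,5,6,7,8,9}; col 9 has {2,4,5,8}; region has {1,2,4,5,6,7,8,9} → only 3 remains.

659748213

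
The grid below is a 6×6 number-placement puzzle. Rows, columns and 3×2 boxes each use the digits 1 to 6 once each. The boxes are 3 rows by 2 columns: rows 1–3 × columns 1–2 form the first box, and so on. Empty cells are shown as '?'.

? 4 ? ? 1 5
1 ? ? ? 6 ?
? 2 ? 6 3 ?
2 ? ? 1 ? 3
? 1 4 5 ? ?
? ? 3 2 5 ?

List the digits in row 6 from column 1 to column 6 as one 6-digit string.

463251

R1C3 = 2: row 1 has {1,4,5}; col 3 has {3,4}; box has {6} → only 2 remains.
R1C4 = 3: row 1 has {1,2,4,5}; col 4 has {1,2,5,6}; box has {2,6} → only 3 remains.
R2C3 = 5: row 2 has {1,6}; col 3 has {2,3,4}; box has {2,3,6} → only 5 remains.
R2C4 = 4: row 2 has {1,5,6}; col 4 has {1,2,3,5,6}; box has {2,3,5,6} → only 4 remains.
R2C6 = 2: row 2 has {1,4,5,6}; col 6 has {3,5}; box has {1,3,5,6} → only 2 remains.
R3C1 = 5: row 3 has {2,3,6}; col 1 has {1,2}; box has {1,2,4} → only 5 remains.
R3C3 = 1: row 3 has {2,3,5,6}; col 3 has {2,3,4,5}; box has {2,3,4,5,6} → only 1 remains.
R3C6 = 4: row 3 has {1,2,3,5,6}; col 6 has {2,3,5}; box has {1,2,3,5,6} → only 4 remains.
R4C3 = 6: row 4 has {1,2,3}; col 3 has {1,2,3,4,5}; box has {1,2,3,4,5} → only 6 remains.
R4C5 = 4: row 4 has {1,2,3,6}; col 5 has {1,3,5,6}; box has {3,5} → only 4 remains.
R5C5 = 2: row 5 has {1,4,5}; col 5 has {1,3,4,5,6}; box has {3,4,5} → only 2 remains.
R5C6 = 6: row 5 has {1,2,4,5}; col 6 has {2,3,4,5}; box has {2,3,4,5} → only 6 remains.
R6C2 = 6: row 6 has {2,3,5}; col 2 has {1,2,4}; box has {1,2} → only 6 remains.
R6C6 = 1: row 6 has {2,3,5,6}; col 6 has {2,3,4,5,6}; box has {2,3,4,5,6} → only 1 remains.
R1C1 = 6: row 1 has {1,2,3,4,5}; col 1 has {1,2,5}; box has {1,2,4,5} → only 6 remains.
R2C2 = 3: row 2 has {1,2,4,5,6}; col 2 has {1,2,4,6}; box has {1,2,4,5,6} → only 3 remains.
R4C2 = 5: row 4 has {1,2,3,4,6}; col 2 has {1,2,3,4,6}; box has {1,2,6} → only 5 remains.
R5C1 = 3: row 5 has {1,2,4,5,6}; col 1 has {1,2,5,6}; box has {1,2,5,6} → only 3 remains.
R6C1 = 4: row 6 has {1,2,3,5,6}; col 1 has {1,2,3,5,6}; box has {1,2,3,5,6} → only 4 remains.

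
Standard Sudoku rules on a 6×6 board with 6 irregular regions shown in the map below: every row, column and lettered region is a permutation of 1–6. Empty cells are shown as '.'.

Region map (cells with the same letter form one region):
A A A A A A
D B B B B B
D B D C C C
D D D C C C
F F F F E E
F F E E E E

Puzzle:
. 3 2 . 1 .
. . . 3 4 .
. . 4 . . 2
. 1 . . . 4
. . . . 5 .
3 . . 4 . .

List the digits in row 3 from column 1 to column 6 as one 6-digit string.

R1C1 = 4: in row 1, 4 can only go here (every other open cell in that row sees a 4).
R3C4 = 1: in row 3, 1 can only go here (every other open cell in that row sees a 1).
R3C5 = 3: in row 3, 3 can only go here (every other open cell in that row sees a 3).
R4C5 = 6: row 4 has {1,4}; col 5 has {1,3,4,5}; region has {1,2,3,4} → only 6 remains.
R6C5 = 2: row 6 has {3,4}; col 5 has {1,3,4,5,6}; region has {4,5} → only 2 remains.
R4C4 = 5: row 4 has {1,4,6}; col 4 has {1,3,4}; region has {1,2,3,4,6} → only 5 remains.
R1C4 = 6: row 1 has {1,2,3,4}; col 4 has {1,3,4,5}; region has {1,2,3,4} → only 6 remains.
R1C6 = 5: row 1 has {1,2,3,4,6}; col 6 has {2,4}; region has {1,2,3,4,6} → only 5 remains.
R4C1 = 2: row 4 has {1,4,5,6}; col 1 has {3,4}; region has {1,4} → only 2 remains.
R4C3 = 3: row 4 has {1,2,4,5,6}; col 3 has {2,4}; region has {1,2,4} → only 3 remains.
R5C4 = 2: row 5 has {5}; col 4 has {1,3,4,5,6}; region has {3} → only 2 remains.
R2C2 = 2: in row 2, 2 can only go here (every other open cell in that row sees a 2).
R5C6 = 3: in row 5, 3 can only go here (every other open cell in that row sees a 3).
R5C2 = 4: in row 5, 4 can only go here (every other open cell in that row sees a 4).
R6C2 = 5: in row 6, 5 can only go here (every other open cell in that row sees a 5).
R3C2 = 6: row 3 has {1,2,3,4}; col 2 has {1,2,3,4,5}; region has {2,3,4} → only 6 remains.
R2C6 = 1: row 2 has {2,3,4}; col 6 has {2,3,4,5}; region has {2,3,4,6} → only 1 remains.
R3C1 = 5: row 3 has {1,2,3,4,6}; col 1 has {2,3,4}; region has {1,2,3,4} → only 5 remains.

564132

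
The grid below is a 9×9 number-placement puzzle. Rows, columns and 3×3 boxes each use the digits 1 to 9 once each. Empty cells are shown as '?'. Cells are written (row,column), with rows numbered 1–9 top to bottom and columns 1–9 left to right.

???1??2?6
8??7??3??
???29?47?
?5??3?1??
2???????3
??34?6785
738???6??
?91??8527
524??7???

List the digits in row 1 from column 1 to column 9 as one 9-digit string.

(5,7) = 9: row 5 has {2,3}; col 7 has {1,2,3,4,5,6,7}; box has {1,3,5,7,8} → only 9 remains.
(6,2) = 1: row 6 has {3,4,5,6,7,8}; col 2 has {2,3,5,9}; box has {2,3,5} → only 1 remains.
(6,5) = 2: row 6 has {1,3,4,5,6,7,8}; col 5 has {3,9}; box has {3,4,6} → only 2 remains.
(8,1) = 6: row 8 has {1,2,5,7,8,9}; col 1 has {2,5,7,8}; box has {1,2,3,4,5,7,8,9} → only 6 remains.
(8,4) = 3: row 8 has {1,2,5,6,7,8,9}; col 4 has {1,2,4,7}; box has {7,8} → only 3 remains.
(8,5) = 4: row 8 has {1,2,3,5,6,7,8,9}; col 5 has {2,3,9}; box has {3,7,8} → only 4 remains.
(9,7) = 8: row 9 has {2,4,5,7}; col 7 has {1,2,3,4,5,6,7,9}; box has {2,5,6,7} → only 8 remains.
(3,2) = 6: row 3 has {2,4,7,9}; col 2 has {1,2,3,5,9}; box has {8} → only 6 remains.
(3,3) = 5: row 3 has {2,4,6,7,9}; col 3 has {1,3,4,8}; box has {6,8} → only 5 remains.
(3,6) = 3: row 3 has {2,4,5,6,7,9}; col 6 has {6,7,8}; box has {1,2,7,9} → only 3 remains.
(4,6) = 9: row 4 has {1,3,5}; col 6 has {3,6,7,8}; box has {2,3,4,6} → only 9 remains.
(6,1) = 9: row 6 has {1,2,3,4,5,6,7,8}; col 1 has {2,5,6,7,8}; box has {1,2,3,5} → only 9 remains.
(2,2) = 4: row 2 has {3,7,8}; col 2 has {1,2,3,5,6,9}; box has {5,6,8} → only 4 remains.
(2,6) = 5: row 2 has {3,4,7,8}; col 6 has {3,6,7,8,9}; box has {1,2,3,7,9} → only 5 remains.
(3,1) = 1: row 3 has {2,3,4,5,6,7,9}; col 1 has {2,5,6,7,8,9}; box has {4,5,6,8} → only 1 remains.
(3,9) = 8: row 3 has {1,2,3,4,5,6,7,9}; col 9 has {3,5,6,7}; box has {2,3,4,6,7} → only 8 remains.
(4,1) = 4: row 4 has {1,3,5,9}; col 1 has {1,2,5,6,7,8,9}; box has {1,2,3,5,9} → only 4 remains.
(4,4) = 8: row 4 has {1,3,4,5,9}; col 4 has {1,2,3,4,7}; box has {2,3,4,6,9} → only 8 remains.
(4,8) = 6: row 4 has {1,3,4,5,8,9}; col 8 has {2,7,8}; box has {1,3,5,7,8,9} → only 6 remains.
(4,9) = 2: row 4 has {1,3,4,5,6,8,9}; col 9 has {3,5,6,7,8}; box has {1,3,5,6,7,8,9} → only 2 remains.
(5,4) = 5: row 5 has {2,3,9}; col 4 has {1,2,3,4,7,8}; box has {2,3,4,6,8,9} → only 5 remains.
(5,6) = 1: row 5 has {2,3,5,9}; col 6 has {3,5,6,7,8,9}; box has {2,3,4,5,6,8,9} → only 1 remains.
(5,8) = 4: row 5 has {1,2,3,5,9}; col 8 has {2,6,7,8}; box has {1,2,3,5,6,7,8,9} → only 4 remains.
(7,4) = 9: row 7 has {3,6,7,8}; col 4 has {1,2,3,4,5,7,8}; box has {3,4,7,8} → only 9 remains.
(7,6) = 2: row 7 has {3,6,7,8,9}; col 6 has {1,3,5,6,7,8,9}; box has {3,4,7,8,9} → only 2 remains.
(7,8) = 1: row 7 has {2,3,6,7,8,9}; col 8 has {2,4,6,7,8}; box has {2,5,6,7,8} → only 1 remains.
(7,9) = 4: row 7 has {1,2,3,6,7,8,9}; col 9 has {2,3,5,6,7,8}; box has {1,2,5,6,7,8} → only 4 remains.
(9,4) = 6: row 9 has {2,4,5,7,8}; col 4 has {1,2,3,4,5,7,8,9}; box has {2,3,4,7,8,9} → only 6 remains.
(9,5) = 1: row 9 has {2,4,5,6,7,8}; col 5 has {2,3,4,9}; box has {2,3,4,6,7,8,9} → only 1 remains.
(9,9) = 9: row 9 has {1,2,4,5,6,7,8}; col 9 has {2,3,4,5,6,7,8}; box has {1,2,4,5,6,7,8} → only 9 remains.
(1,1) = 3: row 1 has {1,2,6}; col 1 has {1,2,4,5,6,7,8,9}; box has {1,4,5,6,8} → only 3 remains.
(1,2) = 7: row 1 has {1,2,3,6}; col 2 has {1,2,3,4,5,6,9}; box has {1,3,4,5,6,8} → only 7 remains.
(1,3) = 9: row 1 has {1,2,3,6,7}; col 3 has {1,3,4,5,8}; box has {1,3,4,5,6,7,8} → only 9 remains.
(1,5) = 8: row 1 has {1,2,3,6,7,9}; col 5 has {1,2,3,4,9}; box has {1,2,3,5,7,9} → only 8 remains.
(1,6) = 4: row 1 has {1,2,3,6,7,8,9}; col 6 has {1,2,3,5,6,7,8,9}; box has {1,2,3,5,7,8,9} → only 4 remains.
(1,8) = 5: row 1 has {1,2,3,4,6,7,8,9}; col 8 has {1,2,4,6,7,8}; box has {2,3,4,6,7,8} → only 5 remains.

379184256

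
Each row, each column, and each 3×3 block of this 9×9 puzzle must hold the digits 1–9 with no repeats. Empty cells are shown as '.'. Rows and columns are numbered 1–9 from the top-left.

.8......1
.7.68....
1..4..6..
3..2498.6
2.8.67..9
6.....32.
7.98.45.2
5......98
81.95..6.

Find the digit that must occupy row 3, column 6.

3

row 4, column 2 = 5 (sole candidate).
row 5, column 2 = 4 (sole candidate).
row 5, column 7 = 1 (sole candidate).
row 5, column 8 = 5 (sole candidate).
row 6, column 2 = 9 (sole candidate).
row 6, column 5 = 1 (sole candidate).
row 7, column 5 = 3 (sole candidate).
row 7, column 8 = 1 (sole candidate).
row 9, column 6 = 2 (sole candidate).
row 4, column 8 = 7 (sole candidate).
row 5, column 4 = 3 (sole candidate).
row 6, column 3 = 7 (sole candidate).
row 6, column 4 = 5 (sole candidate).
row 6, column 6 = 8 (sole candidate).
row 6, column 9 = 4 (sole candidate).
row 7, column 2 = 6 (sole candidate).
row 8, column 5 = 7 (sole candidate).
row 8, column 7 = 4 (sole candidate).
row 9, column 7 = 7 (sole candidate).
row 9, column 9 = 3 (sole candidate).
row 1, column 4 = 7 (sole candidate).
row 2, column 9 = 5 (sole candidate).
row 3, column 9 = 7 (sole candidate).
row 4, column 3 = 1 (sole candidate).
row 8, column 4 = 1 (sole candidate).
row 8, column 6 = 6 (sole candidate).
row 9, column 3 = 4 (sole candidate).
row 1, column 3 = 6 (hidden single in row 1).
row 1, column 6 = 5 (hidden single in row 1).
row 3, column 6 = 3: row 3 has {1,4,6,7}; col 6 has {2,4,5,6,7,8,9}; box has {4,5,6,7,8} → only 3 remains.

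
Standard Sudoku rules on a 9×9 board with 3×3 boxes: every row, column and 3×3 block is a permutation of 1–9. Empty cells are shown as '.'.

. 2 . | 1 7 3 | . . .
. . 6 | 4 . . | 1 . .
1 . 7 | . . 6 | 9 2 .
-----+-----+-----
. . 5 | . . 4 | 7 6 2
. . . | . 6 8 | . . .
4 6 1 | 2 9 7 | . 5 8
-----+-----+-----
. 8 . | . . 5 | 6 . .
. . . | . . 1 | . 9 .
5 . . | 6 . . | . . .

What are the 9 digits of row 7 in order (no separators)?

782945631

row 4, column 4 = 3: row 4 has {2,4,5,6,7}; col 4 has {1,2,4,6}; box has {2,4,6,7,8,9} → only 3 remains.
row 4, column 5 = 1: row 4 has {2,3,4,5,6,7}; col 5 has {6,7,9}; box has {2,3,4,6,7,8,9} → only 1 remains.
row 5, column 4 = 5: row 5 has {6,8}; col 4 has {1,2,3,4,6}; box has {1,2,3,4,6,7,8,9} → only 5 remains.
row 6, column 7 = 3: row 6 has {1,2,4,5,6,7,8,9}; col 7 has {1,6,7,9}; box has {2,5,6,7,8} → only 3 remains.
row 3, column 4 = 8: row 3 has {1,2,6,7,9}; col 4 has {1,2,3,4,5,6}; box has {1,3,4,6,7} → only 8 remains.
row 3, column 5 = 5: row 3 has {1,2,6,7,8,9}; col 5 has {1,6,7,9}; box has {1,3,4,6,7,8} → only 5 remains.
row 4, column 2 = 9: row 4 has {1,2,3,4,5,6,7}; col 2 has {2,6,8}; box has {1,4,5,6} → only 9 remains.
row 5, column 7 = 4: row 5 has {5,6,8}; col 7 has {1,3,6,7,9}; box has {2,3,5,6,7,8} → only 4 remains.
row 5, column 8 = 1: row 5 has {4,5,6,8}; col 8 has {2,5,6,9}; box has {2,3,4,5,6,7,8} → only 1 remains.
row 5, column 9 = 9: row 5 has {1,4,5,6,8}; col 9 has {2,8}; box has {1,2,3,4,5,6,7,8} → only 9 remains.
row 8, column 4 = 7: row 8 has {1,9}; col 4 has {1,2,3,4,5,6,8}; box has {1,5,6} → only 7 remains.
row 2, column 5 = 2: row 2 has {1,4,6}; col 5 has {1,5,6,7,9}; box has {1,3,4,5,6,7,8} → only 2 remains.
row 2, column 6 = 9: row 2 has {1,2,4,6}; col 6 has {1,3,4,5,6,7,8}; box has {1,2,3,4,5,6,7,8} → only 9 remains.
row 4, column 1 = 8: row 4 has {1,2,3,4,5,6,7,9}; col 1 has {1,4,5}; box has {1,4,5,6,9} → only 8 remains.
row 7, column 4 = 9: row 7 has {5,6,8}; col 4 has {1,2,3,4,5,6,7,8}; box has {1,5,6,7} → only 9 remains.
row 9, column 6 = 2: row 9 has {5,6}; col 6 has {1,3,4,5,6,7,8,9}; box has {1,5,6,7,9} → only 2 remains.
row 9, column 7 = 8: row 9 has {2,5,6}; col 7 has {1,3,4,6,7,9}; box has {6,9} → only 8 remains.
row 1, column 1 = 9: row 1 has {1,2,3,7}; col 1 has {1,4,5,8}; box has {1,2,6,7} → only 9 remains.
row 1, column 7 = 5: row 1 has {1,2,3,7,9}; col 7 has {1,3,4,6,7,8,9}; box has {1,2,9} → only 5 remains.
row 2, column 1 = 3: row 2 has {1,2,4,6,9}; col 1 has {1,4,5,8,9}; box has {1,2,6,7,9} → only 3 remains.
row 2, column 2 = 5: row 2 has {1,2,3,4,6,9}; col 2 has {2,6,8,9}; box has {1,2,3,6,7,9} → only 5 remains.
row 2, column 9 = 7: row 2 has {1,2,3,4,5,6,9}; col 9 has {2,8,9}; box has {1,2,5,9} → only 7 remains.
row 3, column 2 = 4: row 3 has {1,2,5,6,7,8,9}; col 2 has {2,5,6,8,9}; box has {1,2,3,5,6,7,9} → only 4 remains.
row 3, column 9 = 3: row 3 has {1,2,4,5,6,7,8,9}; col 9 has {2,7,8,9}; box has {1,2,5,7,9} → only 3 remains.
row 8, column 2 = 3: row 8 has {1,7,9}; col 2 has {2,4,5,6,8,9}; box has {5,8} → only 3 remains.
row 8, column 7 = 2: row 8 has {1,3,7,9}; col 7 has {1,3,4,5,6,7,8,9}; box has {6,8,9} → only 2 remains.
row 1, column 3 = 8: row 1 has {1,2,3,5,7,9}; col 3 has {1,5,6,7}; box has {1,2,3,4,5,6,7,9} → only 8 remains.
row 1, column 8 = 4: row 1 has {1,2,3,5,7,8,9}; col 8 has {1,2,5,6,9}; box has {1,2,3,5,7,9} → only 4 remains.
row 1, column 9 = 6: row 1 has {1,2,3,4,5,7,8,9}; col 9 has {2,3,7,8,9}; box has {1,2,3,4,5,7,9} → only 6 remains.
row 2, column 8 = 8: row 2 has {1,2,3,4,5,6,7,9}; col 8 has {1,2,4,5,6,9}; box has {1,2,3,4,5,6,7,9} → only 8 remains.
row 5, column 2 = 7: row 5 has {1,4,5,6,8,9}; col 2 has {2,3,4,5,6,8,9}; box has {1,4,5,6,8,9} → only 7 remains.
row 8, column 1 = 6: row 8 has {1,2,3,7,9}; col 1 has {1,3,4,5,8,9}; box has {3,5,8} → only 6 remains.
row 8, column 3 = 4: row 8 has {1,2,3,6,7,9}; col 3 has {1,5,6,7,8}; box has {3,5,6,8} → only 4 remains.
row 8, column 5 = 8: row 8 has {1,2,3,4,6,7,9}; col 5 has {1,2,5,6,7,9}; box has {1,2,5,6,7,9} → only 8 remains.
row 8, column 9 = 5: row 8 has {1,2,3,4,6,7,8,9}; col 9 has {2,3,6,7,8,9}; box has {2,6,8,9} → only 5 remains.
row 9, column 2 = 1: row 9 has {2,5,6,8}; col 2 has {2,3,4,5,6,7,8,9}; box has {3,4,5,6,8} → only 1 remains.
row 9, column 3 = 9: row 9 has {1,2,5,6,8}; col 3 has {1,4,5,6,7,8}; box has {1,3,4,5,6,8} → only 9 remains.
row 9, column 9 = 4: row 9 has {1,2,5,6,8,9}; col 9 has {2,3,5,6,7,8,9}; box has {2,5,6,8,9} → only 4 remains.
row 5, column 1 = 2: row 5 has {1,4,5,6,7,8,9}; col 1 has {1,3,4,5,6,8,9}; box has {1,4,5,6,7,8,9} → only 2 remains.
row 5, column 3 = 3: row 5 has {1,2,4,5,6,7,8,9}; col 3 has {1,4,5,6,7,8,9}; box has {1,2,4,5,6,7,8,9} → only 3 remains.
row 7, column 1 = 7: row 7 has {5,6,8,9}; col 1 has {1,2,3,4,5,6,8,9}; box has {1,3,4,5,6,8,9} → only 7 remains.
row 7, column 3 = 2: row 7 has {5,6,7,8,9}; col 3 has {1,3,4,5,6,7,8,9}; box has {1,3,4,5,6,7,8,9} → only 2 remains.
row 7, column 8 = 3: row 7 has {2,5,6,7,8,9}; col 8 has {1,2,4,5,6,8,9}; box has {2,4,5,6,8,9} → only 3 remains.
row 7, column 9 = 1: row 7 has {2,3,5,6,7,8,9}; col 9 has {2,3,4,5,6,7,8,9}; box has {2,3,4,5,6,8,9} → only 1 remains.
row 9, column 5 = 3: row 9 has {1,2,4,5,6,8,9}; col 5 has {1,2,5,6,7,8,9}; box has {1,2,5,6,7,8,9} → only 3 remains.
row 9, column 8 = 7: row 9 has {1,2,3,4,5,6,8,9}; col 8 has {1,2,3,4,5,6,8,9}; box has {1,2,3,4,5,6,8,9} → only 7 remains.
row 7, column 5 = 4: row 7 has {1,2,3,5,6,7,8,9}; col 5 has {1,2,3,5,6,7,8,9}; box has {1,2,3,5,6,7,8,9} → only 4 remains.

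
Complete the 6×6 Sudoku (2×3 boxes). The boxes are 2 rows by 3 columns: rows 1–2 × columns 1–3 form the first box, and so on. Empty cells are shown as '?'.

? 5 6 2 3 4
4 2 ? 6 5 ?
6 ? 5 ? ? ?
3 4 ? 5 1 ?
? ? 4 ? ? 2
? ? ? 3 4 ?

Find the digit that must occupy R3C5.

2

R1C1 = 1: row 1 has {2,3,4,5,6}; col 1 has {3,4,6}; box has {2,4,5,6} → only 1 remains.
R2C3 = 3: row 2 has {2,4,5,6}; col 3 has {4,5,6}; box has {1,2,4,5,6} → only 3 remains.
R2C6 = 1: row 2 has {2,3,4,5,6}; col 6 has {2,4}; box has {2,3,4,5,6} → only 1 remains.
R3C2 = 1: row 3 has {5,6}; col 2 has {2,4,5}; box has {3,4,5,6} → only 1 remains.
R3C4 = 4: row 3 has {1,5,6}; col 4 has {2,3,5,6}; box has {1,5} → only 4 remains.
R3C5 = 2: row 3 has {1,4,5,6}; col 5 has {1,3,4,5}; box has {1,4,5} → only 2 remains.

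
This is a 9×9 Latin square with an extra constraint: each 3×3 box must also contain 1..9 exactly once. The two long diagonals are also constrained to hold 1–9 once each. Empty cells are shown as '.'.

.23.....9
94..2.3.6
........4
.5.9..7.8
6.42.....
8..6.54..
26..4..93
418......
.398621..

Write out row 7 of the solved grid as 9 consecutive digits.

267541893

row 7, column 7 = 8: row 7 has {2,3,4,6,9}; col 7 has {1,3,4,7}; box has {1,3,9}; main diagonal has {4,5,9} → only 8 remains.
row 9, column 9 = 7 (sole candidate).
row 1, column 1 = 1 (sole candidate).
row 1, column 7 = 5 (sole candidate).
row 3, column 3 = 6 (sole candidate).
row 3, column 7 = 2 (sole candidate).
row 4, column 1 = 3 (sole candidate).
row 4, column 5 = 1 (sole candidate).
row 4, column 6 = 4 (sole candidate).
row 5, column 5 = 3 (sole candidate).
row 5, column 7 = 9 (sole candidate).
row 6, column 5 = 7 (sole candidate).
row 8, column 7 = 6 (sole candidate).
row 8, column 8 = 2 (sole candidate).
row 8, column 9 = 5 (sole candidate).
row 9, column 1 = 5 (sole candidate).
row 9, column 8 = 4 (sole candidate).
row 1, column 5 = 8 (sole candidate).
row 1, column 8 = 7 (sole candidate).
row 2, column 8 = 8 (sole candidate).
row 3, column 1 = 7 (sole candidate).
row 3, column 2 = 8 (sole candidate).
row 3, column 8 = 1 (sole candidate).
row 4, column 3 = 2 (sole candidate).
row 4, column 8 = 6 (sole candidate).
row 5, column 2 = 7 (sole candidate).
row 5, column 6 = 8 (sole candidate).
row 5, column 8 = 5 (sole candidate).
row 5, column 9 = 1 (sole candidate).
row 6, column 2 = 9 (sole candidate).
row 6, column 3 = 1 (sole candidate).
row 6, column 8 = 3 (sole candidate).
row 6, column 9 = 2 (sole candidate).
row 7, column 3 = 7: row 7 has {2,3,4,6,8,9}; col 3 has {1,2,3,4,6,8,9}; box has {1,2,3,4,5,6,8,9}; anti-diagonal has {1,2,3,4,5,6,8,9} → only 7 remains.
row 7, column 6 = 1: row 7 has {2,3,4,6,7,8,9}; col 6 has {2,4,5,8}; box has {2,4,6,8} → only 1 remains.
row 8, column 5 = 9 (sole candidate).
row 1, column 4 = 4 (sole candidate).
row 1, column 6 = 6 (sole candidate).
row 2, column 3 = 5 (sole candidate).
row 2, column 6 = 7 (sole candidate).
row 3, column 5 = 5 (sole candidate).
row 7, column 4 = 5: row 7 has {1,2,3,4,6,7,8,9}; col 4 has {2,4,6,8,9}; box has {1,2,4,6,8,9} → only 5 remains.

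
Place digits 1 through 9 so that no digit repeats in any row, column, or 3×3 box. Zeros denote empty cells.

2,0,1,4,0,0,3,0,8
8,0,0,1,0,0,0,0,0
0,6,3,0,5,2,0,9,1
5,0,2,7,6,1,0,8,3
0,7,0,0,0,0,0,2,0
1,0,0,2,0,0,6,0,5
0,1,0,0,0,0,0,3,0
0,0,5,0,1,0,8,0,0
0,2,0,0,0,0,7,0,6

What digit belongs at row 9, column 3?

8

row 3, column 4 = 8: row 3 has {1,2,3,5,6,9}; col 4 has {1,2,4,7}; box has {1,2,4,5} → only 8 remains.
row 3, column 7 = 4: row 3 has {1,2,3,5,6,8,9}; col 7 has {3,6,7,8}; box has {1,3,8,9} → only 4 remains.
row 4, column 7 = 9: row 4 has {1,2,3,5,6,7,8}; col 7 has {3,4,6,7,8}; box has {2,3,5,6,8} → only 9 remains.
row 5, column 7 = 1: row 5 has {2,7}; col 7 has {3,4,6,7,8,9}; box has {2,3,5,6,8,9} → only 1 remains.
row 5, column 9 = 4: row 5 has {1,2,7}; col 9 has {1,3,5,6,8}; box has {1,2,3,5,6,8,9} → only 4 remains.
row 6, column 8 = 7: row 6 has {1,2,5,6}; col 8 has {2,3,8,9}; box has {1,2,3,4,5,6,8,9} → only 7 remains.
row 8, column 8 = 4: row 8 has {1,5,8}; col 8 has {2,3,7,8,9}; box has {3,6,7,8} → only 4 remains.
row 3, column 1 = 7: row 3 has {1,2,3,4,5,6,8,9}; col 1 has {1,2,5,8}; box has {1,2,3,6,8} → only 7 remains.
row 4, column 2 = 4: row 4 has {1,2,3,5,6,7,8,9}; col 2 has {1,2,6,7}; box has {1,2,5,7} → only 4 remains.
row 2, column 3 = 4: in row 2, 4 can only go here (every other open cell in that row sees a 4).
row 8, column 9 = 2: in row 8, 2 can only go here (every other open cell in that row sees a 2).
row 8, column 6 = 7: in row 8, 7 can only go here (every other open cell in that row sees a 7).
row 2, column 9 = 7: row 2 has {1,4,8}; col 9 has {1,2,3,4,5,6,8}; box has {1,3,4,8,9} → only 7 remains.
row 7, column 7 = 5: row 7 has {1,3}; col 7 has {1,3,4,6,7,8,9}; box has {2,3,4,6,7,8} → only 5 remains.
row 7, column 9 = 9: row 7 has {1,3,5}; col 9 has {1,2,3,4,5,6,7,8}; box has {2,3,4,5,6,7,8} → only 9 remains.
row 9, column 8 = 1: row 9 has {2,6,7}; col 8 has {2,3,4,7,8,9}; box has {2,3,4,5,6,7,8,9} → only 1 remains.
row 2, column 7 = 2: row 2 has {1,4,7,8}; col 7 has {1,3,4,5,6,7,8,9}; box has {1,3,4,7,8,9} → only 2 remains.
row 7, column 4 = 6: row 7 has {1,3,5,9}; col 4 has {1,2,4,7,8}; box has {1,7} → only 6 remains.
row 7, column 1 = 4: row 7 has {1,3,5,6,9}; col 1 has {1,2,5,7,8}; box has {1,2,5} → only 4 remains.
row 7, column 6 = 8: row 7 has {1,3,4,5,6,9}; col 6 has {1,2,7}; box has {1,6,7} → only 8 remains.
row 7, column 3 = 7: row 7 has {1,3,4,5,6,8,9}; col 3 has {1,2,3,4,5}; box has {1,2,4,5} → only 7 remains.
row 7, column 5 = 2: row 7 has {1,3,4,5,6,7,8,9}; col 5 has {1,5,6}; box has {1,6,7,8} → only 2 remains.
row 1, column 5 = 7: in row 1, 7 can only go here (every other open cell in that row sees a 7).
row 8, column 1 = 6: in row 8, 6 can only go here (every other open cell in that row sees a 6).
row 5, column 3 = 6: in row 5, 6 can only go here (every other open cell in that row sees a 6).
row 5, column 5 = 8: in row 5, 8 can only go here (every other open cell in that row sees an 8).
row 9, column 3 = 8: in row 9, 8 can only go here (every other open cell in that row sees an 8).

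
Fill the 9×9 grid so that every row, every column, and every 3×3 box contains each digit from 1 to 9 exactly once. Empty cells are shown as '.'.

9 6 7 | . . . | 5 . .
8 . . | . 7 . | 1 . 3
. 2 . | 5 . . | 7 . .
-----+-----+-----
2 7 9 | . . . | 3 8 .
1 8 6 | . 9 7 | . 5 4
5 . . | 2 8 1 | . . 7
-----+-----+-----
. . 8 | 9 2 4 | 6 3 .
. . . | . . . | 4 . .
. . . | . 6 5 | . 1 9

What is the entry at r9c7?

8

r4c6 = 6 (sole candidate).
r4c9 = 1 (sole candidate).
r5c4 = 3 (sole candidate).
r5c7 = 2 (sole candidate).
r6c7 = 9 (sole candidate).
r6c8 = 6 (sole candidate).
r7c1 = 7 (sole candidate).
r7c9 = 5 (sole candidate).
r9c7 = 8: row 9 has {1,5,6,9}; col 7 has {1,2,3,4,5,6,7,9}; box has {1,3,4,5,6,9} → only 8 remains.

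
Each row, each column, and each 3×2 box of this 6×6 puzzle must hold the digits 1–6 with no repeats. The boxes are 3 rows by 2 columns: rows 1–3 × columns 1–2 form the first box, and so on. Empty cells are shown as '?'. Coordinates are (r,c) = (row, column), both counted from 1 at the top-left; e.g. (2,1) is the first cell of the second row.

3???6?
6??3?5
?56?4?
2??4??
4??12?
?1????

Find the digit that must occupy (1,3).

1

(2,5) = 1 (sole candidate).
(3,1) = 1 (sole candidate).
(3,4) = 2 (sole candidate).
(3,6) = 3 (sole candidate).
(5,6) = 6 (sole candidate).
(6,1) = 5 (sole candidate).
(6,4) = 6 (sole candidate).
(6,5) = 3 (sole candidate).
(6,6) = 4 (sole candidate).
(1,4) = 5 (sole candidate).
(1,6) = 2 (sole candidate).
(2,3) = 4 (sole candidate).
(4,5) = 5 (sole candidate).
(4,6) = 1 (sole candidate).
(5,2) = 3 (sole candidate).
(5,3) = 5 (sole candidate).
(6,3) = 2 (sole candidate).
(1,2) = 4 (sole candidate).
(1,3) = 1: row 1 has {2,3,4,5,6}; col 3 has {2,4,5,6}; box has {2,3,4,5,6} → only 1 remains.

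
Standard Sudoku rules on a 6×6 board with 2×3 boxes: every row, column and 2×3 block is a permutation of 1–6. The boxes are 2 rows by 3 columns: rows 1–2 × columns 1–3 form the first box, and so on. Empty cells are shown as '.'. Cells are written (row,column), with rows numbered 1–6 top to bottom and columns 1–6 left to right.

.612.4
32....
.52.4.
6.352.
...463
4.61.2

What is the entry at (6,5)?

(1,1) = 5 (sole candidate).
(1,5) = 3 (sole candidate).
(2,3) = 4 (sole candidate).
(2,4) = 6 (sole candidate).
(3,1) = 1 (sole candidate).
(3,4) = 3 (sole candidate).
(3,6) = 6 (sole candidate).
(4,2) = 4 (sole candidate).
(4,6) = 1 (sole candidate).
(5,1) = 2 (sole candidate).
(5,2) = 1 (sole candidate).
(5,3) = 5 (sole candidate).
(6,2) = 3 (sole candidate).
(6,5) = 5: row 6 has {1,2,3,4,6}; col 5 has {2,3,4,6}; box has {1,2,3,4,6} → only 5 remains.

5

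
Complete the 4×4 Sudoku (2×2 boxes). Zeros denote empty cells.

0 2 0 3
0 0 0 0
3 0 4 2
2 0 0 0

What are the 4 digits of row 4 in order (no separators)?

R1C3 = 1 (sole candidate).
R2C3 = 2 (sole candidate).
R2C4 = 4 (sole candidate).
R3C2 = 1 (sole candidate).
R4C2 = 4: row 4 has {2}; col 2 has {1,2}; box has {1,2,3} → only 4 remains.
R4C3 = 3: row 4 has {2,4}; col 3 has {1,2,4}; box has {2,4} → only 3 remains.
R4C4 = 1: row 4 has {2,3,4}; col 4 has {2,3,4}; box has {2,3,4} → only 1 remains.

2431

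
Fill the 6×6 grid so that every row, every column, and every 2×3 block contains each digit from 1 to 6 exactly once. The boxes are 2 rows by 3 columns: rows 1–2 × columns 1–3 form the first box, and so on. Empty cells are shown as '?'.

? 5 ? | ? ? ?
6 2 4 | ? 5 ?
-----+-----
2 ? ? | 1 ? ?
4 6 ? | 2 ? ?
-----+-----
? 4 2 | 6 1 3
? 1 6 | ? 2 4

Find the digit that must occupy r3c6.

r2c4 = 3: row 2 has {2,4,5,6}; col 4 has {1,2,6}; box has {5} → only 3 remains.
r2c6 = 1: row 2 has {2,3,4,5,6}; col 6 has {3,4}; box has {3,5} → only 1 remains.
r3c2 = 3: row 3 has {1,2}; col 2 has {1,2,4,5,6}; box has {2,4,6} → only 3 remains.
r3c3 = 5: row 3 has {1,2,3}; col 3 has {2,4,6}; box has {2,3,4,6} → only 5 remains.
r3c6 = 6: row 3 has {1,2,3,5}; col 6 has {1,3,4}; box has {1,2} → only 6 remains.

6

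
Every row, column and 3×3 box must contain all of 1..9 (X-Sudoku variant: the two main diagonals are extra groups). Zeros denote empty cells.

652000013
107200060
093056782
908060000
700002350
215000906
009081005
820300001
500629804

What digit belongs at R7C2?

6

R1C7 = 4 (sole candidate).
R2C2 = 8 (sole candidate).
R2C7 = 5 (sole candidate).
R2C9 = 9 (sole candidate).
R3C1 = 4 (sole candidate).
R3C4 = 1 (sole candidate).
R4C6 = 4 (sole candidate).
R4C9 = 7 (sole candidate).
R5C5 = 1 (sole candidate).
R5C9 = 8 (sole candidate).
R6C4 = 8 (sole candidate).
R6C6 = 7 (sole candidate).
R6C8 = 4 (sole candidate).
R7C1 = 3 (sole candidate).
R7C7 = 2 (sole candidate).
R7C8 = 7 (sole candidate).
R8C6 = 5 (sole candidate).
R8C7 = 6 (sole candidate).
R8C8 = 9 (sole candidate).
R9C2 = 7 (sole candidate).
R9C3 = 1 (sole candidate).
R9C8 = 3 (sole candidate).
R1C6 = 8 (sole candidate).
R2C6 = 3 (sole candidate).
R4C2 = 3 (sole candidate).
R4C4 = 5 (sole candidate).
R4C7 = 1 (sole candidate).
R4C8 = 2 (sole candidate).
R5C4 = 9 (sole candidate).
R6C5 = 3 (sole candidate).
R7C4 = 4 (sole candidate).
R8C3 = 4 (sole candidate).
R8C5 = 7 (sole candidate).
R1C4 = 7 (sole candidate).
R1C5 = 9 (sole candidate).
R2C5 = 4 (sole candidate).
R5C3 = 6 (sole candidate).
R7C2 = 6: row 7 has {1,2,3,4,5,7,8,9}; col 2 has {1,2,3,5,7,8,9}; box has {1,2,3,4,5,7,8,9} → only 6 remains.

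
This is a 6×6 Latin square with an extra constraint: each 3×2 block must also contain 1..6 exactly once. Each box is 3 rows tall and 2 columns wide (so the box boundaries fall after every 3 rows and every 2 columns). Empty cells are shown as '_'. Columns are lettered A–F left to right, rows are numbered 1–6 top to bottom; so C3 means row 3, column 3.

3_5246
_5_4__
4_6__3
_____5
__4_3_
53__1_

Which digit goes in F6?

4

B1 = 1 (sole candidate).
E2 = 2 (sole candidate).
F2 = 1 (sole candidate).
B3 = 2 (sole candidate).
D3 = 1 (sole candidate).
E3 = 5 (sole candidate).
E4 = 6 (sole candidate).
B5 = 6 (sole candidate).
D5 = 5 (sole candidate).
F5 = 2 (sole candidate).
C6 = 2 (sole candidate).
D6 = 6 (sole candidate).
F6 = 4: row 6 has {1,2,3,5,6}; col 6 has {1,2,3,5,6}; box has {1,2,3,5,6} → only 4 remains.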